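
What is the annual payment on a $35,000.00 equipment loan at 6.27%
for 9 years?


Formula: PMT = PV * r / (1 - (1+r)^(-n))
Denominator: 1 - (1 + 0.0627)^(-9) = 0.421499
Numerator: $35,000.00 * 0.0627 = 2194.5
PMT = 2194.5 / 0.421499 = $5,206.41

$5,206.41


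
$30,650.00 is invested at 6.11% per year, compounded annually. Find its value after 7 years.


Formula: FV = P * (1 + r)^n
Substituting: FV = $30,650.00 * (1 + 0.0611)^7
Growth factor: (1.0611)^7 = 1.514587
FV = $30,650.00 * 1.514587 = $46,422.09

$46,422.09


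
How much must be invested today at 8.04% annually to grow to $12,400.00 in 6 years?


Formula: PV = FV / (1 + r)^n
Substituting: PV = $12,400.00 / (1 + 0.0804)^6
Discount factor: (1.0804)^6 = 1.590404
PV = $12,400.00 / 1.590404 = $7,796.76

$7,796.76


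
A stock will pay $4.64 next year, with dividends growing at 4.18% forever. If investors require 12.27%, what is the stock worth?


Formula: P = D1 / (r - g)
Spread: r - g = 0.1227 - 0.0418 = 0.0809
Substituting: P = $4.64 / 0.0809
P = $57.35

$57.35


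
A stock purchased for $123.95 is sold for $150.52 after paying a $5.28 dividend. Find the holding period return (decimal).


Formula: HPR = (P1 - P0 + D) / P0
Gain: $150.52 - $123.95 + $5.28 = $31.85
HPR = $31.85 / $123.95 = 0.257

0.257


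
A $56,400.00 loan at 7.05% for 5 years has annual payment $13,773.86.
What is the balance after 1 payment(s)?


Formula: Balance = PV*(1+r)^k - PMT*((1+r)^k - 1)/r
Growth: (1 + 0.0705)^1 = 1.0705
Accumulated factor: ((1+r)^k - 1)/r = 1.0
Balance = $56,400.00 * 1.0705 - $13,773.86 * 1.0
Balance = $46,602.34

$46,602.34


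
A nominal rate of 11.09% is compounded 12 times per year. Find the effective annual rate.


Formula: EAR = (1 + r/m)^m - 1
Period rate: r/m = 0.1109 / 12 = 0.009242
Compounding: (1 + 0.009242)^12 = 1.116714
EAR = 1.116714 - 1 = 0.116714

0.116714


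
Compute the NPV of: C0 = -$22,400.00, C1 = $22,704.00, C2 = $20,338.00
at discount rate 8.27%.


Formula: NPV = C0 + C1/(1+r) + C2/(1+r)^2
Discount C1: $22,704.00 / (1 + 0.0827) = $20,969.80
Discount C2: $20,338.00 / (1 + 0.0827)^2 = $17,349.70
NPV = -$22,400.00 + $20,969.80 + $17,349.70 = $15,919.50

$15,919.50


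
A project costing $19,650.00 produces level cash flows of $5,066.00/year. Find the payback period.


Formula: Payback = investment / annual cash flow
Substituting: Payback = $19,650.00 / $5,066.00
Payback = 3.8788 years

3.8788 years


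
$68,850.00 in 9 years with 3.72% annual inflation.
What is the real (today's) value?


Formula: Real value = nominal / (1 + inflation)^years
Price level: (1 + 0.0372)^9 = 1.389193
Real value = $68,850.00 / 1.389193 = $49,561.15

$49,561.15


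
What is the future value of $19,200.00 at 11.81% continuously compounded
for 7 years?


Formula: FV = P * e^(r*t)
Exponent: r*t = 0.1181 * 7 = 0.8267
e^(0.8267) = 2.285763
FV = $19,200.00 * 2.285763 = $43,886.65

$43,886.65


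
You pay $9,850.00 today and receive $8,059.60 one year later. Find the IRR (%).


Formula: IRR = C1/C0 - 1
Substituting: IRR = $8,059.60 / $9,850.00 - 1
Ratio: 0.818234 - 1 = -0.181766
IRR = -18.1766%

-18.1766%


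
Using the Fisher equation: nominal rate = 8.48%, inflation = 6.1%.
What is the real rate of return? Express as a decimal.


Formula: (1 + r_real) = (1 + r_nom) / (1 + inflation)
Substituting: (1 + r_real) = 1.0848 / 1.061
(1 + r_real) = 1.022432
r_real = 1.022432 - 1 = 0.022432

0.022432


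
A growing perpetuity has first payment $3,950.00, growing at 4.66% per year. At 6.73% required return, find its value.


Formula: PV = C / (r - g)
Spread: r - g = 0.0673 - 0.0466 = 0.0207
Substituting: PV = $3,950.00 / 0.0207
PV = $190,821.26

$190,821.26


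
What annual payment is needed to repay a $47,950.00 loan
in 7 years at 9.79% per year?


Formula: PMT = PV * r / (1 - (1+r)^(-n))
Denominator: 1 - (1 + 0.0979)^(-7) = 0.479932
Numerator: $47,950.00 * 0.0979 = 4694.305
PMT = 4694.305 / 0.479932 = $9,781.20

$9,781.20


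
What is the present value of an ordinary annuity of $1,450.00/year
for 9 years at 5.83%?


Formula: PV = PMT * (1 - (1+r)^(-n)) / r
Discount factor: (1 + 0.0583)^(-9) = 0.600511
Bracket: 1 - 0.600511 = 0.399489
PV = $1,450.00 * 0.399489 / 0.0583 = $9,935.84

$9,935.84


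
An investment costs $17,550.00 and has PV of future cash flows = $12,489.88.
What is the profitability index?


Formula: PI = PV(cash flows) / initial investment
Substituting: PI = $12,489.88 / $17,550.00
PI = 0.7117

0.7117


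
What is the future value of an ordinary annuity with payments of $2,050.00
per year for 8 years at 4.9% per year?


Formula: FV = PMT * ((1+r)^n - 1) / r
Growth factor: (1 + 0.049)^8 = 1.466236
Numerator: 1.466236 - 1 = 0.466236
FV = $2,050.00 * 0.466236 / 0.049 = $19,505.80

$19,505.80


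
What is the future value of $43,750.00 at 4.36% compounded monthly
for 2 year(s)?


Formula: FV = P * (1 + r/m)^(m*t)
Period rate: r/m = 0.0436 / 12 = 0.003633
Total periods: m*t = 12 * 2 = 24
Growth factor: (1 + 0.003633)^24 = 1.090942
FV = $43,750.00 * 1.090942 = $47,728.73

$47,728.73


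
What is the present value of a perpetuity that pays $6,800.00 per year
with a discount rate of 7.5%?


Formula: PV = C / r
Substituting: PV = $6,800.00 / 0.075
PV = $90,666.67

$90,666.67


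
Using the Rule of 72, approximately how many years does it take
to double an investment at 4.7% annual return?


Formula: Years ≈ 72 / r
Substituting: Years ≈ 72 / 4.7
Years ≈ 15.3

15.3 years


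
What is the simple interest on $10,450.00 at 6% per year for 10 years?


Formula: I = P * r * t
Substituting: I = $10,450.00 * 0.06 * 10
Step: I = $10,450.00 * 0.6
I = $6,270.00

$6,270.00


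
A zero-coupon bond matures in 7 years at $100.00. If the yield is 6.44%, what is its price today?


Formula: Price = FV / (1 + r)^n
Substituting: Price = $100.00 / (1 + 0.0644)^7
Discount factor: (1.0644)^7 = 1.547868
Price = $100.00 / 1.547868 = $64.60

$64.60


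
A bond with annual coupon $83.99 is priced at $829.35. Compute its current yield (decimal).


Formula: Current yield = annual coupon / price
Substituting: CY = $83.99 / $829.35
CY = 0.101272

0.101272


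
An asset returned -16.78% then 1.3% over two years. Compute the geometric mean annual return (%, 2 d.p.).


Formula: Geometric mean = ((1+r1)*(1+r2))^(1/2) - 1
Product: (1 + -0.1678) * (1 + 0.013) = 0.8322 * 1.013 = 0.843019
Square root: 0.843019^0.5 = 0.91816
Geometric mean = 0.91816 - 1 = -0.08184
As percentage: -8.18%

-8.18%


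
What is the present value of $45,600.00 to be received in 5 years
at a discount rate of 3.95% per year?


Formula: PV = FV / (1 + r)^n
Substituting: PV = $45,600.00 / (1 + 0.0395)^5
Discount factor: (1.0395)^5 = 1.213731
PV = $45,600.00 / 1.213731 = $37,570.10

$37,570.10


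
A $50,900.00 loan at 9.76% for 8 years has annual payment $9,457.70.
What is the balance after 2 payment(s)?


Formula: Balance = PV*(1+r)^k - PMT*((1+r)^k - 1)/r
Growth: (1 + 0.0976)^2 = 1.204726
Accumulated factor: ((1+r)^k - 1)/r = 2.0976
Balance = $50,900.00 * 1.204726 - $9,457.70 * 2.0976
Balance = $41,482.07

$41,482.07


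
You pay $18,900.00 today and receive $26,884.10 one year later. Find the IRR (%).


Formula: IRR = C1/C0 - 1
Substituting: IRR = $26,884.10 / $18,900.00 - 1
Ratio: 1.422439 - 1 = 0.422439
IRR = 42.2439%

42.2439%


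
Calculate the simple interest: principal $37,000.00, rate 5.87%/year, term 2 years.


Formula: I = P * r * t
Substituting: I = $37,000.00 * 0.0587 * 2
Step: I = $37,000.00 * 0.1174
I = $4,343.80

$4,343.80


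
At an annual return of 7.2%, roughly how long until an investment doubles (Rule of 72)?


Formula: Years ≈ 72 / r
Substituting: Years ≈ 72 / 7.2
Years ≈ 10.0

10.0 years


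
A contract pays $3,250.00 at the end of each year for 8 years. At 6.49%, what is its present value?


Formula: PV = PMT * (1 - (1+r)^(-n)) / r
Discount factor: (1 + 0.0649)^(-8) = 0.604685
Bracket: 1 - 0.604685 = 0.395315
PV = $3,250.00 * 0.395315 / 0.0649 = $19,796.19

$19,796.19


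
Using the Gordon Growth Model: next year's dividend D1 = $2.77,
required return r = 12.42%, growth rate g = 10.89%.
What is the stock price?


Formula: P = D1 / (r - g)
Spread: r - g = 0.1242 - 0.1089 = 0.0153
Substituting: P = $2.77 / 0.0153
P = $181.05

$181.05


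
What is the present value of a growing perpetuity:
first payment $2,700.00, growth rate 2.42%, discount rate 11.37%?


Formula: PV = C / (r - g)
Spread: r - g = 0.1137 - 0.0242 = 0.0895
Substituting: PV = $2,700.00 / 0.0895
PV = $30,167.60

$30,167.60


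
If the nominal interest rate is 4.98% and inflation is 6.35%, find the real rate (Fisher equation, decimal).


Formula: (1 + r_real) = (1 + r_nom) / (1 + inflation)
Substituting: (1 + r_real) = 1.0498 / 1.0635
(1 + r_real) = 0.987118
r_real = 0.987118 - 1 = -0.012882

-0.012882


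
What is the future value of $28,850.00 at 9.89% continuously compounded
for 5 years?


Formula: FV = P * e^(r*t)
Exponent: r*t = 0.0989 * 5 = 0.4945
e^(0.4945) = 1.639678
FV = $28,850.00 * 1.639678 = $47,304.72

$47,304.72


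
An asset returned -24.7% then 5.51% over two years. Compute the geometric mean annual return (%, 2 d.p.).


Formula: Geometric mean = ((1+r1)*(1+r2))^(1/2) - 1
Product: (1 + -0.247) * (1 + 0.0551) = 0.753 * 1.0551 = 0.79449
Square root: 0.79449^0.5 = 0.891342
Geometric mean = 0.891342 - 1 = -0.108658
As percentage: -10.87%

-10.87%


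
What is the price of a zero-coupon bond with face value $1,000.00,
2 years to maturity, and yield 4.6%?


Formula: Price = FV / (1 + r)^n
Substituting: Price = $1,000.00 / (1 + 0.046)^2
Discount factor: (1.046)^2 = 1.094116
Price = $1,000.00 / 1.094116 = $913.98

$913.98


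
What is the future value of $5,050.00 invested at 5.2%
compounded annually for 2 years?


Formula: FV = P * (1 + r)^n
Substituting: FV = $5,050.00 * (1 + 0.052)^2
Growth factor: (1.052)^2 = 1.106704
FV = $5,050.00 * 1.106704 = $5,588.86

$5,588.86


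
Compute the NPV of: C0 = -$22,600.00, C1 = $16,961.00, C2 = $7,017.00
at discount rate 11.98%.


Formula: NPV = C0 + C1/(1+r) + C2/(1+r)^2
Discount C1: $16,961.00 / (1 + 0.1198) = $15,146.45
Discount C2: $7,017.00 / (1 + 0.1198)^2 = $5,595.91
NPV = -$22,600.00 + $15,146.45 + $5,595.91 = -$1,857.64

-$1,857.64


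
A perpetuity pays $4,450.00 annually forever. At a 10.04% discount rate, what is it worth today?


Formula: PV = C / r
Substituting: PV = $4,450.00 / 0.1004
PV = $44,322.71

$44,322.71


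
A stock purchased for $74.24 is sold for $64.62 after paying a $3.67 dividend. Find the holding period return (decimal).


Formula: HPR = (P1 - P0 + D) / P0
Gain: $64.62 - $74.24 + $3.67 = -$5.95
HPR = -$5.95 / $74.24 = -0.0801

-0.0801


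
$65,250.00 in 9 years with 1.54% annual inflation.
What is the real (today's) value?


Formula: Real value = nominal / (1 + inflation)^years
Price level: (1 + 0.0154)^9 = 1.147452
Real value = $65,250.00 / 1.147452 = $56,865.14

$56,865.14


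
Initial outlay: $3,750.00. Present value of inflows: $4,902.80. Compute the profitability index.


Formula: PI = PV(cash flows) / initial investment
Substituting: PI = $4,902.80 / $3,750.00
PI = 1.3074

1.3074


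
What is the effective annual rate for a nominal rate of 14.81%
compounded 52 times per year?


Formula: EAR = (1 + r/m)^m - 1
Period rate: r/m = 0.1481 / 52 = 0.002848
Compounding: (1 + 0.002848)^52 = 1.159385
EAR = 1.159385 - 1 = 0.159385

0.159385


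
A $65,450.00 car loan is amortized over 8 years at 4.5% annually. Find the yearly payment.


Formula: PMT = PV * r / (1 - (1+r)^(-n))
Denominator: 1 - (1 + 0.045)^(-8) = 0.296815
Numerator: $65,450.00 * 0.045 = 2945.25
PMT = 2945.25 / 0.296815 = $9,922.85

$9,922.85


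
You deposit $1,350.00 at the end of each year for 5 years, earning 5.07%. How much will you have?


Formula: FV = PMT * ((1+r)^n - 1) / r
Growth factor: (1 + 0.0507)^5 = 1.280542
Numerator: 1.280542 - 1 = 0.280542
FV = $1,350.00 * 0.280542 / 0.0507 = $7,470.04

$7,470.04


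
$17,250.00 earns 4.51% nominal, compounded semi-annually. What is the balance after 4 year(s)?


Formula: FV = P * (1 + r/m)^(m*t)
Period rate: r/m = 0.0451 / 2 = 0.02255
Total periods: m*t = 2 * 4 = 8
Growth factor: (1 + 0.02255)^8 = 1.195299
FV = $17,250.00 * 1.195299 = $20,618.90

$20,618.90


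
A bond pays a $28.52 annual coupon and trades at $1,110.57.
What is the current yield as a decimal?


Formula: Current yield = annual coupon / price
Substituting: CY = $28.52 / $1,110.57
CY = 0.025681

0.025681


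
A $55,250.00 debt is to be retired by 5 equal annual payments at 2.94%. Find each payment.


Formula: PMT = PV * r / (1 - (1+r)^(-n))
Denominator: 1 - (1 + 0.0294)^(-5) = 0.134874
Numerator: $55,250.00 * 0.0294 = 1624.35
PMT = 1624.35 / 0.134874 = $12,043.43

$12,043.43


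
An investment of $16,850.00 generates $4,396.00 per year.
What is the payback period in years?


Formula: Payback = investment / annual cash flow
Substituting: Payback = $16,850.00 / $4,396.00
Payback = 3.833 years

3.833 years


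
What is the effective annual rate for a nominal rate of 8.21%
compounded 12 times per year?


Formula: EAR = (1 + r/m)^m - 1
Period rate: r/m = 0.0821 / 12 = 0.006842
Compounding: (1 + 0.006842)^12 = 1.085261
EAR = 1.085261 - 1 = 0.085261

0.085261


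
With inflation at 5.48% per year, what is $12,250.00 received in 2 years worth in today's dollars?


Formula: Real value = nominal / (1 + inflation)^years
Price level: (1 + 0.0548)^2 = 1.112603
Real value = $12,250.00 / 1.112603 = $11,010.22

$11,010.22


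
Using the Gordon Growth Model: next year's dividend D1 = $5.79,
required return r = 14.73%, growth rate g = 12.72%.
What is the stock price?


Formula: P = D1 / (r - g)
Spread: r - g = 0.1473 - 0.1272 = 0.0201
Substituting: P = $5.79 / 0.0201
P = $288.06

$288.06


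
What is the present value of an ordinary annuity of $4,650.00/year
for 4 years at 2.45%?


Formula: PV = PMT * (1 - (1+r)^(-n)) / r
Discount factor: (1 + 0.0245)^(-4) = 0.907721
Bracket: 1 - 0.907721 = 0.092279
PV = $4,650.00 * 0.092279 / 0.0245 = $17,514.27

$17,514.27


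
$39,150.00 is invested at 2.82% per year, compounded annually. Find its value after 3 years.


Formula: FV = P * (1 + r)^n
Substituting: FV = $39,150.00 * (1 + 0.0282)^3
Growth factor: (1.0282)^3 = 1.087008
FV = $39,150.00 * 1.087008 = $42,556.37

$42,556.37


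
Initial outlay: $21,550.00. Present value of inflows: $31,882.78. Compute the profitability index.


Formula: PI = PV(cash flows) / initial investment
Substituting: PI = $31,882.78 / $21,550.00
PI = 1.4795

1.4795


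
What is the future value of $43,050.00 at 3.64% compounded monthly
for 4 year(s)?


Formula: FV = P * (1 + r/m)^(m*t)
Period rate: r/m = 0.0364 / 12 = 0.003033
Total periods: m*t = 12 * 4 = 48
Growth factor: (1 + 0.003033)^48 = 1.156479
FV = $43,050.00 * 1.156479 = $49,786.40

$49,786.40


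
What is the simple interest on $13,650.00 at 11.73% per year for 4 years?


Formula: I = P * r * t
Substituting: I = $13,650.00 * 0.1173 * 4
Step: I = $13,650.00 * 0.4692
I = $6,404.58

$6,404.58


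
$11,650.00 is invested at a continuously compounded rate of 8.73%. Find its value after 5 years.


Formula: FV = P * e^(r*t)
Exponent: r*t = 0.0873 * 5 = 0.4365
e^(0.4365) = 1.547282
FV = $11,650.00 * 1.547282 = $18,025.84

$18,025.84


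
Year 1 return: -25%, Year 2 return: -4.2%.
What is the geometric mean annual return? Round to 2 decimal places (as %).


Formula: Geometric mean = ((1+r1)*(1+r2))^(1/2) - 1
Product: (1 + -0.25) * (1 + -0.042) = 0.75 * 0.958 = 0.7185
Square root: 0.7185^0.5 = 0.847644
Geometric mean = 0.847644 - 1 = -0.152356
As percentage: -15.24%

-15.24%


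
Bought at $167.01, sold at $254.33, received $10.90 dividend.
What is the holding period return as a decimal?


Formula: HPR = (P1 - P0 + D) / P0
Gain: $254.33 - $167.01 + $10.90 = $98.22
HPR = $98.22 / $167.01 = 0.5881

0.5881


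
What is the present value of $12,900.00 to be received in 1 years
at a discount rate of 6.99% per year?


Formula: PV = FV / (1 + r)^n
Substituting: PV = $12,900.00 / (1 + 0.0699)^1
Discount factor: (1.0699)^1 = 1.0699
PV = $12,900.00 / 1.0699 = $12,057.20

$12,057.20


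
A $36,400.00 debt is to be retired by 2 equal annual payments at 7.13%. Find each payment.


Formula: PMT = PV * r / (1 - (1+r)^(-n))
Denominator: 1 - (1 + 0.0713)^(-2) = 0.12868
Numerator: $36,400.00 * 0.0713 = 2595.32
PMT = 2595.32 / 0.12868 = $20,168.82

$20,168.82


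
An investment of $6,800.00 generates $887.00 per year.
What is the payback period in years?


Formula: Payback = investment / annual cash flow
Substituting: Payback = $6,800.00 / $887.00
Payback = 7.6663 years

7.6663 years


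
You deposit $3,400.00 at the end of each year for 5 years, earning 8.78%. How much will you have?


Formula: FV = PMT * ((1+r)^n - 1) / r
Growth factor: (1 + 0.0878)^5 = 1.523159
Numerator: 1.523159 - 1 = 0.523159
FV = $3,400.00 * 0.523159 / 0.0878 = $20,259.01

$20,259.01


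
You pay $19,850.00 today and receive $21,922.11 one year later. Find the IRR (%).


Formula: IRR = C1/C0 - 1
Substituting: IRR = $21,922.11 / $19,850.00 - 1
Ratio: 1.104388 - 1 = 0.104388
IRR = 10.4388%

10.4388%


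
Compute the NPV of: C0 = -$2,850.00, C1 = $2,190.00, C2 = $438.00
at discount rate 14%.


Formula: NPV = C0 + C1/(1+r) + C2/(1+r)^2
Discount C1: $2,190.00 / (1 + 0.14) = $1,921.05
Discount C2: $438.00 / (1 + 0.14)^2 = $337.03
NPV = -$2,850.00 + $1,921.05 + $337.03 = -$591.92

-$591.92


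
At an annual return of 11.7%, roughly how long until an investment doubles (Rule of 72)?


Formula: Years ≈ 72 / r
Substituting: Years ≈ 72 / 11.7
Years ≈ 6.2

6.2 years


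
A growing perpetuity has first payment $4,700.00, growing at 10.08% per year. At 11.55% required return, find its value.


Formula: PV = C / (r - g)
Spread: r - g = 0.1155 - 0.1008 = 0.0147
Substituting: PV = $4,700.00 / 0.0147
PV = $319,727.89

$319,727.89


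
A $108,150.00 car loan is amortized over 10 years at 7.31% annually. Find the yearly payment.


Formula: PMT = PV * r / (1 - (1+r)^(-n))
Denominator: 1 - (1 + 0.0731)^(-10) = 0.506147
Numerator: $108,150.00 * 0.0731 = 7905.765
PMT = 7905.765 / 0.506147 = $15,619.52

$15,619.52


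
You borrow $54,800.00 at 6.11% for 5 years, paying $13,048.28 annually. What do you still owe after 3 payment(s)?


Formula: Balance = PV*(1+r)^k - PMT*((1+r)^k - 1)/r
Growth: (1 + 0.0611)^3 = 1.194728
Accumulated factor: ((1+r)^k - 1)/r = 3.187033
Balance = $54,800.00 * 1.194728 - $13,048.28 * 3.187033
Balance = $23,885.78

$23,885.78


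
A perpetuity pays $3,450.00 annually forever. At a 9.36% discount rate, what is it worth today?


Formula: PV = C / r
Substituting: PV = $3,450.00 / 0.0936
PV = $36,858.97

$36,858.97


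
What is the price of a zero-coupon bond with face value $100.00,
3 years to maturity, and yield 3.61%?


Formula: Price = FV / (1 + r)^n
Substituting: Price = $100.00 / (1 + 0.0361)^3
Discount factor: (1.0361)^3 = 1.112257
Price = $100.00 / 1.112257 = $89.91

$89.91


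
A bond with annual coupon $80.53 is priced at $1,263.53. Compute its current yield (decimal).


Formula: Current yield = annual coupon / price
Substituting: CY = $80.53 / $1,263.53
CY = 0.063734

0.063734


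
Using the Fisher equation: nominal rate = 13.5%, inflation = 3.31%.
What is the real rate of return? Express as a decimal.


Formula: (1 + r_real) = (1 + r_nom) / (1 + inflation)
Substituting: (1 + r_real) = 1.135 / 1.0331
(1 + r_real) = 1.098635
r_real = 1.098635 - 1 = 0.098635

0.098635


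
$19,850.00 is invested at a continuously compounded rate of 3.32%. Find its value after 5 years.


Formula: FV = P * e^(r*t)
Exponent: r*t = 0.0332 * 5 = 0.166
e^(0.166) = 1.180573
FV = $19,850.00 * 1.180573 = $23,434.38

$23,434.38


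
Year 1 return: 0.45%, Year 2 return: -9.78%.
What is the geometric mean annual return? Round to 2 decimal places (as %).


Formula: Geometric mean = ((1+r1)*(1+r2))^(1/2) - 1
Product: (1 + 0.0045) * (1 + -0.0978) = 1.0045 * 0.9022 = 0.90626
Square root: 0.90626^0.5 = 0.951977
Geometric mean = 0.951977 - 1 = -0.048023
As percentage: -4.80%

-4.80%


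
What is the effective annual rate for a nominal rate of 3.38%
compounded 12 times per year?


Formula: EAR = (1 + r/m)^m - 1
Period rate: r/m = 0.0338 / 12 = 0.002817
Compounding: (1 + 0.002817)^12 = 1.034329
EAR = 1.034329 - 1 = 0.034329

0.034329


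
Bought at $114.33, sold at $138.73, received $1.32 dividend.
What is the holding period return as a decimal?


Formula: HPR = (P1 - P0 + D) / P0
Gain: $138.73 - $114.33 + $1.32 = $25.72
HPR = $25.72 / $114.33 = 0.225

0.225


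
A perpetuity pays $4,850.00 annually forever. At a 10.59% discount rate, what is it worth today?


Formula: PV = C / r
Substituting: PV = $4,850.00 / 0.1059
PV = $45,797.92

$45,797.92


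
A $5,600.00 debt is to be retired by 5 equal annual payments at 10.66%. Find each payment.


Formula: PMT = PV * r / (1 - (1+r)^(-n))
Denominator: 1 - (1 + 0.1066)^(-5) = 0.397376
Numerator: $5,600.00 * 0.1066 = 596.96
PMT = 596.96 / 0.397376 = $1,502.26

$1,502.26


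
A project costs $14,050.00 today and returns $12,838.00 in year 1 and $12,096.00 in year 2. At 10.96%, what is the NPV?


Formula: NPV = C0 + C1/(1+r) + C2/(1+r)^2
Discount C1: $12,838.00 / (1 + 0.1096) = $11,569.94
Discount C2: $12,096.00 / (1 + 0.1096)^2 = $9,824.46
NPV = -$14,050.00 + $11,569.94 + $9,824.46 = $7,344.40

$7,344.40


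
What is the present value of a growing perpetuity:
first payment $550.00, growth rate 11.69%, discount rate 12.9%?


Formula: PV = C / (r - g)
Spread: r - g = 0.129 - 0.1169 = 0.0121
Substituting: PV = $550.00 / 0.0121
PV = $45,454.55

$45,454.55


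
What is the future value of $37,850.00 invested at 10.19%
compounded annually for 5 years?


Formula: FV = P * (1 + r)^n
Substituting: FV = $37,850.00 * (1 + 0.1019)^5
Growth factor: (1.1019)^5 = 1.624467
FV = $37,850.00 * 1.624467 = $61,486.08

$61,486.08


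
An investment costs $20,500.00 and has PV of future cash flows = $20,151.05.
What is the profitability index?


Formula: PI = PV(cash flows) / initial investment
Substituting: PI = $20,151.05 / $20,500.00
PI = 0.983

0.983


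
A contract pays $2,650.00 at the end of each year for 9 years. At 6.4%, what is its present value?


Formula: PV = PMT * (1 - (1+r)^(-n)) / r
Discount factor: (1 + 0.064)^(-9) = 0.57217
Bracket: 1 - 0.57217 = 0.42783
PV = $2,650.00 * 0.42783 / 0.064 = $17,714.82

$17,714.82


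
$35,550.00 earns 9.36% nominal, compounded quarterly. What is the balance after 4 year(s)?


Formula: FV = P * (1 + r/m)^(m*t)
Period rate: r/m = 0.0936 / 4 = 0.0234
Total periods: m*t = 4 * 4 = 16
Growth factor: (1 + 0.0234)^16 = 1.44786
FV = $35,550.00 * 1.44786 = $51,471.43

$51,471.43


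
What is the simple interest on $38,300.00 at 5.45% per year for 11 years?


Formula: I = P * r * t
Substituting: I = $38,300.00 * 0.0545 * 11
Step: I = $38,300.00 * 0.5995
I = $22,960.85

$22,960.85


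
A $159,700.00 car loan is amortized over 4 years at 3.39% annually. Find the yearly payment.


Formula: PMT = PV * r / (1 - (1+r)^(-n))
Denominator: 1 - (1 + 0.0339)^(-4) = 0.124843
Numerator: $159,700.00 * 0.0339 = 5413.83
PMT = 5413.83 / 0.124843 = $43,365.03

$43,365.03


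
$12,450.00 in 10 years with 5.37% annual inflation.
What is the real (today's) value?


Formula: Real value = nominal / (1 + inflation)^years
Price level: (1 + 0.0537)^10 = 1.687213
Real value = $12,450.00 / 1.687213 = $7,379.03

$7,379.03


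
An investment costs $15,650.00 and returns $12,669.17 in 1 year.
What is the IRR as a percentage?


Formula: IRR = C1/C0 - 1
Substituting: IRR = $12,669.17 / $15,650.00 - 1
Ratio: 0.809532 - 1 = -0.190468
IRR = -19.0468%

-19.0468%


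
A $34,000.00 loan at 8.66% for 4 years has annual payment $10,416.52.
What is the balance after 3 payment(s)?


Formula: Balance = PV*(1+r)^k - PMT*((1+r)^k - 1)/r
Growth: (1 + 0.0866)^3 = 1.282948
Accumulated factor: ((1+r)^k - 1)/r = 3.2673
Balance = $34,000.00 * 1.282948 - $10,416.52 * 3.2673
Balance = $9,586.35

$9,586.35


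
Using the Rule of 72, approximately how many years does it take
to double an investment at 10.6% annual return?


Formula: Years ≈ 72 / r
Substituting: Years ≈ 72 / 10.6
Years ≈ 6.8

6.8 years


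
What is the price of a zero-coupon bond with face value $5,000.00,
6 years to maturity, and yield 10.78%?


Formula: Price = FV / (1 + r)^n
Substituting: Price = $5,000.00 / (1 + 0.1078)^6
Discount factor: (1.1078)^6 = 1.848282
Price = $5,000.00 / 1.848282 = $2,705.22

$2,705.22


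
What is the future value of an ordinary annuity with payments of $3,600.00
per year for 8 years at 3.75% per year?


Formula: FV = PMT * ((1+r)^n - 1) / r
Growth factor: (1 + 0.0375)^8 = 1.342471
Numerator: 1.342471 - 1 = 0.342471
FV = $3,600.00 * 0.342471 / 0.0375 = $32,877.20

$32,877.20


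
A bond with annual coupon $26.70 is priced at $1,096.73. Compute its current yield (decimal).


Formula: Current yield = annual coupon / price
Substituting: CY = $26.70 / $1,096.73
CY = 0.024345

0.024345


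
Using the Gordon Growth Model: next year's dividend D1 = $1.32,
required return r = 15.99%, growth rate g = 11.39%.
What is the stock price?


Formula: P = D1 / (r - g)
Spread: r - g = 0.1599 - 0.1139 = 0.046
Substituting: P = $1.32 / 0.046
P = $28.70

$28.70


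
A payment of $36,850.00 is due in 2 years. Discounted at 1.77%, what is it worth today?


Formula: PV = FV / (1 + r)^n
Substituting: PV = $36,850.00 / (1 + 0.0177)^2
Discount factor: (1.0177)^2 = 1.035713
PV = $36,850.00 / 1.035713 = $35,579.34

$35,579.34


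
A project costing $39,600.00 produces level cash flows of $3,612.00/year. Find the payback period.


Formula: Payback = investment / annual cash flow
Substituting: Payback = $39,600.00 / $3,612.00
Payback = 10.9635 years

10.9635 years


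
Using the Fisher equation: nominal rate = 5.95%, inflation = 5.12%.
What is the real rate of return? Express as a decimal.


Formula: (1 + r_real) = (1 + r_nom) / (1 + inflation)
Substituting: (1 + r_real) = 1.0595 / 1.0512
(1 + r_real) = 1.007896
r_real = 1.007896 - 1 = 0.007896

0.007896


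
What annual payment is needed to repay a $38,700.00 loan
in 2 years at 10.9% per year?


Formula: PMT = PV * r / (1 - (1+r)^(-n))
Denominator: 1 - (1 + 0.109)^(-2) = 0.186913
Numerator: $38,700.00 * 0.109 = 4218.3
PMT = 4218.3 / 0.186913 = $22,568.23

$22,568.23


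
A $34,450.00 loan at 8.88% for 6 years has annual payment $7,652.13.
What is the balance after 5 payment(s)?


Formula: Balance = PV*(1+r)^k - PMT*((1+r)^k - 1)/r
Growth: (1 + 0.0888)^5 = 1.530173
Accumulated factor: ((1+r)^k - 1)/r = 5.970418
Balance = $34,450.00 * 1.530173 - $7,652.13 * 5.970418
Balance = $7,028.05

$7,028.05


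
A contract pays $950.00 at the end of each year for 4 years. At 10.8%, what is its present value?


Formula: PV = PMT * (1 - (1+r)^(-n)) / r
Discount factor: (1 + 0.108)^(-4) = 0.6635
Bracket: 1 - 0.6635 = 0.3365
PV = $950.00 * 0.3365 / 0.108 = $2,959.95

$2,959.95


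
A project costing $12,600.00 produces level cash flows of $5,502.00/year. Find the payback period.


Formula: Payback = investment / annual cash flow
Substituting: Payback = $12,600.00 / $5,502.00
Payback = 2.2901 years

2.2901 years


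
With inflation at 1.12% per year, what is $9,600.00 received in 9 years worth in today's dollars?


Formula: Real value = nominal / (1 + inflation)^years
Price level: (1 + 0.0112)^9 = 1.105436
Real value = $9,600.00 / 1.105436 = $8,684.36

$8,684.36


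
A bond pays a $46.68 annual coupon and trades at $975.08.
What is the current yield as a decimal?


Formula: Current yield = annual coupon / price
Substituting: CY = $46.68 / $975.08
CY = 0.047873

0.047873


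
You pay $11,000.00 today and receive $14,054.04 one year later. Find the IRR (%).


Formula: IRR = C1/C0 - 1
Substituting: IRR = $14,054.04 / $11,000.00 - 1
Ratio: 1.27764 - 1 = 0.27764
IRR = 27.764%

27.764%


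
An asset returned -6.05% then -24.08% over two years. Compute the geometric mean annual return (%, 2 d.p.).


Formula: Geometric mean = ((1+r1)*(1+r2))^(1/2) - 1
Product: (1 + -0.0605) * (1 + -0.2408) = 0.9395 * 0.7592 = 0.713268
Square root: 0.713268^0.5 = 0.844552
Geometric mean = 0.844552 - 1 = -0.155448
As percentage: -15.54%

-15.54%


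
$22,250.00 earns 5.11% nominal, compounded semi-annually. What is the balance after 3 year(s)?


Formula: FV = P * (1 + r/m)^(m*t)
Period rate: r/m = 0.0511 / 2 = 0.02555
Total periods: m*t = 2 * 3 = 6
Growth factor: (1 + 0.02555)^6 = 1.163432
FV = $22,250.00 * 1.163432 = $25,886.36

$25,886.36


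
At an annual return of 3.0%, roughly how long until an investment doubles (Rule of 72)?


Formula: Years ≈ 72 / r
Substituting: Years ≈ 72 / 3.0
Years ≈ 24.0

24.0 years


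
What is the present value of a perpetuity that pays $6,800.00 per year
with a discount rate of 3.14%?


Formula: PV = C / r
Substituting: PV = $6,800.00 / 0.0314
PV = $216,560.51

$216,560.51


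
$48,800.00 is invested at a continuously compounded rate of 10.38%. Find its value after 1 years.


Formula: FV = P * e^(r*t)
Exponent: r*t = 0.1038 * 1 = 0.1038
e^(0.1038) = 1.109379
FV = $48,800.00 * 1.109379 = $54,137.67

$54,137.67


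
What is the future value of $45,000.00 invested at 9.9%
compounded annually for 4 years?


Formula: FV = P * (1 + r)^n
Substituting: FV = $45,000.00 * (1 + 0.099)^4
Growth factor: (1.099)^4 = 1.458783
FV = $45,000.00 * 1.458783 = $65,645.25

$65,645.25


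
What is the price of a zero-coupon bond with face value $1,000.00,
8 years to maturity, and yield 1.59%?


Formula: Price = FV / (1 + r)^n
Substituting: Price = $1,000.00 / (1 + 0.0159)^8
Discount factor: (1.0159)^8 = 1.134508
Price = $1,000.00 / 1.134508 = $881.44

$881.44


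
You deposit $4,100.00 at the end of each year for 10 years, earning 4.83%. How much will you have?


Formula: FV = PMT * ((1+r)^n - 1) / r
Growth factor: (1 + 0.0483)^10 = 1.602713
Numerator: 1.602713 - 1 = 0.602713
FV = $4,100.00 * 0.602713 / 0.0483 = $51,162.00

$51,162.00


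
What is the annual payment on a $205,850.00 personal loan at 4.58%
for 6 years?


Formula: PMT = PV * r / (1 - (1+r)^(-n))
Denominator: 1 - (1 + 0.0458)^(-6) = 0.235622
Numerator: $205,850.00 * 0.0458 = 9427.93
PMT = 9427.93 / 0.235622 = $40,012.94

$40,012.94


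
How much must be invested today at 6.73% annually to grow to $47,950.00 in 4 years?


Formula: PV = FV / (1 + r)^n
Substituting: PV = $47,950.00 / (1 + 0.0673)^4
Discount factor: (1.0673)^4 = 1.297616
PV = $47,950.00 / 1.297616 = $36,952.39

$36,952.39


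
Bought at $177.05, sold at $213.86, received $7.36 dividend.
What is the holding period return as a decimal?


Formula: HPR = (P1 - P0 + D) / P0
Gain: $213.86 - $177.05 + $7.36 = $44.17
HPR = $44.17 / $177.05 = 0.2495

0.2495


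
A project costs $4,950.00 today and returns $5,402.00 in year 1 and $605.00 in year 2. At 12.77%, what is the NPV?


Formula: NPV = C0 + C1/(1+r) + C2/(1+r)^2
Discount C1: $5,402.00 / (1 + 0.1277) = $4,790.28
Discount C2: $605.00 / (1 + 0.1277)^2 = $475.74
NPV = -$4,950.00 + $4,790.28 + $475.74 = $316.02

$316.02


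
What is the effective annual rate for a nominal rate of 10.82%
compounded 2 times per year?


Formula: EAR = (1 + r/m)^m - 1
Period rate: r/m = 0.1082 / 2 = 0.0541
Compounding: (1 + 0.0541)^2 = 1.111127
EAR = 1.111127 - 1 = 0.111127

0.111127


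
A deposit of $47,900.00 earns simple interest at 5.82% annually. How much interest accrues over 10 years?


Formula: I = P * r * t
Substituting: I = $47,900.00 * 0.0582 * 10
Step: I = $47,900.00 * 0.582
I = $27,877.80

$27,877.80


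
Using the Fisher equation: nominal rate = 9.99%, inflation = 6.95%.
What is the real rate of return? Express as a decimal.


Formula: (1 + r_real) = (1 + r_nom) / (1 + inflation)
Substituting: (1 + r_real) = 1.0999 / 1.0695
(1 + r_real) = 1.028424
r_real = 1.028424 - 1 = 0.028424

0.028424


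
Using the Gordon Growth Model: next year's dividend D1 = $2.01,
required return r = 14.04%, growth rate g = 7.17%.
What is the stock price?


Formula: P = D1 / (r - g)
Spread: r - g = 0.1404 - 0.0717 = 0.0687
Substituting: P = $2.01 / 0.0687
P = $29.26

$29.26


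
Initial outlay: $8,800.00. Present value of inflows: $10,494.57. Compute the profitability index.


Formula: PI = PV(cash flows) / initial investment
Substituting: PI = $10,494.57 / $8,800.00
PI = 1.1926

1.1926


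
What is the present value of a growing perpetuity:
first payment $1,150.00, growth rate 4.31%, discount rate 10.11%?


Formula: PV = C / (r - g)
Spread: r - g = 0.1011 - 0.0431 = 0.058
Substituting: PV = $1,150.00 / 0.058
PV = $19,827.59

$19,827.59


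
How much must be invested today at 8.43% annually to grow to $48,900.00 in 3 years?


Formula: PV = FV / (1 + r)^n
Substituting: PV = $48,900.00 / (1 + 0.0843)^3
Discount factor: (1.0843)^3 = 1.274819
PV = $48,900.00 / 1.274819 = $38,358.40

$38,358.40


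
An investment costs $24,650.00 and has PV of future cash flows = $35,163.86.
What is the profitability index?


Formula: PI = PV(cash flows) / initial investment
Substituting: PI = $35,163.86 / $24,650.00
PI = 1.4265

1.4265


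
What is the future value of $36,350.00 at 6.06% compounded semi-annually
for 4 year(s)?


Formula: FV = P * (1 + r/m)^(m*t)
Period rate: r/m = 0.0606 / 2 = 0.0303
Total periods: m*t = 2 * 4 = 8
Growth factor: (1 + 0.0303)^8 = 1.269725
FV = $36,350.00 * 1.269725 = $46,154.50

$46,154.50


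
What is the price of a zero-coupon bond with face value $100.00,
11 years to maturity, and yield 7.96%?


Formula: Price = FV / (1 + r)^n
Substituting: Price = $100.00 / (1 + 0.0796)^11
Discount factor: (1.0796)^11 = 2.322157
Price = $100.00 / 2.322157 = $43.06

$43.06


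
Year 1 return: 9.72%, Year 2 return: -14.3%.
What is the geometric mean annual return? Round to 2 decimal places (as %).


Formula: Geometric mean = ((1+r1)*(1+r2))^(1/2) - 1
Product: (1 + 0.0972) * (1 + -0.143) = 1.0972 * 0.857 = 0.9403
Square root: 0.9403^0.5 = 0.969691
Geometric mean = 0.969691 - 1 = -0.030309
As percentage: -3.03%

-3.03%


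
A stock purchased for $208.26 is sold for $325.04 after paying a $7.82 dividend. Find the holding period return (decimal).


Formula: HPR = (P1 - P0 + D) / P0
Gain: $325.04 - $208.26 + $7.82 = $124.60
HPR = $124.60 / $208.26 = 0.5983

0.5983


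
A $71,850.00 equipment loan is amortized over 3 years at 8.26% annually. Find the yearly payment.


Formula: PMT = PV * r / (1 - (1+r)^(-n))
Denominator: 1 - (1 + 0.0826)^(-3) = 0.211873
Numerator: $71,850.00 * 0.0826 = 5934.81
PMT = 5934.81 / 0.211873 = $28,011.10

$28,011.10


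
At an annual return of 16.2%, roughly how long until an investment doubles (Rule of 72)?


Formula: Years ≈ 72 / r
Substituting: Years ≈ 72 / 16.2
Years ≈ 4.4

4.4 years


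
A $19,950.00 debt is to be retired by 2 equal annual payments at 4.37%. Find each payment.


Formula: PMT = PV * r / (1 - (1+r)^(-n))
Denominator: 1 - (1 + 0.0437)^(-2) = 0.081987
Numerator: $19,950.00 * 0.0437 = 871.815
PMT = 871.815 / 0.081987 = $10,633.52

$10,633.52


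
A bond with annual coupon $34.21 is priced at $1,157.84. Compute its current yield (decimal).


Formula: Current yield = annual coupon / price
Substituting: CY = $34.21 / $1,157.84
CY = 0.029546

0.029546


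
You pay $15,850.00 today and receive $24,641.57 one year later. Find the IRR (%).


Formula: IRR = C1/C0 - 1
Substituting: IRR = $24,641.57 / $15,850.00 - 1
Ratio: 1.554673 - 1 = 0.554673
IRR = 55.4673%

55.4673%


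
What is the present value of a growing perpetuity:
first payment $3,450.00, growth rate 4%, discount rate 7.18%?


Formula: PV = C / (r - g)
Spread: r - g = 0.0718 - 0.04 = 0.0318
Substituting: PV = $3,450.00 / 0.0318
PV = $108,490.57

$108,490.57


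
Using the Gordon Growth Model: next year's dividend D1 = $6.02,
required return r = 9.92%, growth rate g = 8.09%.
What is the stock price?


Formula: P = D1 / (r - g)
Spread: r - g = 0.0992 - 0.0809 = 0.0183
Substituting: P = $6.02 / 0.0183
P = $328.96

$328.96


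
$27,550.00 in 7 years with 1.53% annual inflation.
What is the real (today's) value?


Formula: Real value = nominal / (1 + inflation)^years
Price level: (1 + 0.0153)^7 = 1.112143
Real value = $27,550.00 / 1.112143 = $24,771.99

$24,771.99


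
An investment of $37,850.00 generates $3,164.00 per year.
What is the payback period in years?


Formula: Payback = investment / annual cash flow
Substituting: Payback = $37,850.00 / $3,164.00
Payback = 11.9627 years

11.9627 years


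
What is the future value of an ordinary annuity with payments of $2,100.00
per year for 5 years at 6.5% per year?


Formula: FV = PMT * ((1+r)^n - 1) / r
Growth factor: (1 + 0.065)^5 = 1.370087
Numerator: 1.370087 - 1 = 0.370087
FV = $2,100.00 * 0.370087 / 0.065 = $11,956.65

$11,956.65


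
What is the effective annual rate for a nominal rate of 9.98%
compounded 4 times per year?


Formula: EAR = (1 + r/m)^m - 1
Period rate: r/m = 0.0998 / 4 = 0.02495
Compounding: (1 + 0.02495)^4 = 1.103598
EAR = 1.103598 - 1 = 0.103598

0.103598


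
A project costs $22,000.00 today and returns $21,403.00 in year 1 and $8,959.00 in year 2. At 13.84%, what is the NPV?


Formula: NPV = C0 + C1/(1+r) + C2/(1+r)^2
Discount C1: $21,403.00 / (1 + 0.1384) = $18,800.95
Discount C2: $8,959.00 / (1 + 0.1384)^2 = $6,913.05
NPV = -$22,000.00 + $18,800.95 + $6,913.05 = $3,714.00

$3,714.00


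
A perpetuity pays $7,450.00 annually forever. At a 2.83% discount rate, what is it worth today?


Formula: PV = C / r
Substituting: PV = $7,450.00 / 0.0283
PV = $263,250.88

$263,250.88


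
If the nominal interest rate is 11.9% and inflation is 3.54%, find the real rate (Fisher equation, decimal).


Formula: (1 + r_real) = (1 + r_nom) / (1 + inflation)
Substituting: (1 + r_real) = 1.119 / 1.0354
(1 + r_real) = 1.080742
r_real = 1.080742 - 1 = 0.080742

0.080742


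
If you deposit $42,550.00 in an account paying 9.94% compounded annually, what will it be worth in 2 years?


Formula: FV = P * (1 + r)^n
Substituting: FV = $42,550.00 * (1 + 0.0994)^2
Growth factor: (1.0994)^2 = 1.20868
FV = $42,550.00 * 1.20868 = $51,429.35

$51,429.35


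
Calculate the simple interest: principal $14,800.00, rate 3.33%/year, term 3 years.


Formula: I = P * r * t
Substituting: I = $14,800.00 * 0.0333 * 3
Step: I = $14,800.00 * 0.0999
I = $1,478.52

$1,478.52


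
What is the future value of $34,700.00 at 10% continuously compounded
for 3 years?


Formula: FV = P * e^(r*t)
Exponent: r*t = 0.1 * 3 = 0.3
e^(0.3) = 1.349859
FV = $34,700.00 * 1.349859 = $46,840.10

$46,840.10


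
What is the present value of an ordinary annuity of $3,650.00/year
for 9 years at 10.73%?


Formula: PV = PMT * (1 - (1+r)^(-n)) / r
Discount factor: (1 + 0.1073)^(-9) = 0.399588
Bracket: 1 - 0.399588 = 0.600412
PV = $3,650.00 * 0.600412 / 0.1073 = $20,424.08

$20,424.08


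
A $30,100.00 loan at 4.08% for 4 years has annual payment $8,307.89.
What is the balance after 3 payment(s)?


Formula: Balance = PV*(1+r)^k - PMT*((1+r)^k - 1)/r
Growth: (1 + 0.0408)^3 = 1.127462
Accumulated factor: ((1+r)^k - 1)/r = 3.124065
Balance = $30,100.00 * 1.127462 - $8,307.89 * 3.124065
Balance = $7,982.22

$7,982.22


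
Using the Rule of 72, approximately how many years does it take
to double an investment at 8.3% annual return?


Formula: Years ≈ 72 / r
Substituting: Years ≈ 72 / 8.3
Years ≈ 8.7

8.7 years
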